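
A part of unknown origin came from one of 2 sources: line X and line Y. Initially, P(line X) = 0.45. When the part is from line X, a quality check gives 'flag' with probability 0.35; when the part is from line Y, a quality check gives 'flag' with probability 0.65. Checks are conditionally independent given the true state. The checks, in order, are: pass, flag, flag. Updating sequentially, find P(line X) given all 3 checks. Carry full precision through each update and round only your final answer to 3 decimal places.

After 'pass': P(line X) = 0.65·0.4500 / (0.65·0.4500 + 0.35·0.5500) ≈ 0.6031
After 'flag': P(line X) = 0.35·0.6031 / (0.35·0.6031 + 0.65·0.3969) ≈ 0.4500
After 'flag': P(line X) = 0.35·0.4500 / (0.35·0.4500 + 0.65·0.5500) ≈ 0.3058

0.306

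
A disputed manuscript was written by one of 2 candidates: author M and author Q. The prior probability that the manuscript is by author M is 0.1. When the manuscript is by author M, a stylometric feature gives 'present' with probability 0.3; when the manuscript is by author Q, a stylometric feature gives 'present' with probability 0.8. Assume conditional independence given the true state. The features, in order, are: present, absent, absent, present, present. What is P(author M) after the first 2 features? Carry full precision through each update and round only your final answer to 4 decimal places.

0.1273

Each posterior becomes the prior for the next update.
After 'present': P(author M) = 0.3·0.1000 / (0.3·0.1000 + 0.8·0.9000) ≈ 0.0400
After 'absent': P(author M) = 0.7·0.0400 / (0.7·0.0400 + 0.2·0.9600) ≈ 0.1273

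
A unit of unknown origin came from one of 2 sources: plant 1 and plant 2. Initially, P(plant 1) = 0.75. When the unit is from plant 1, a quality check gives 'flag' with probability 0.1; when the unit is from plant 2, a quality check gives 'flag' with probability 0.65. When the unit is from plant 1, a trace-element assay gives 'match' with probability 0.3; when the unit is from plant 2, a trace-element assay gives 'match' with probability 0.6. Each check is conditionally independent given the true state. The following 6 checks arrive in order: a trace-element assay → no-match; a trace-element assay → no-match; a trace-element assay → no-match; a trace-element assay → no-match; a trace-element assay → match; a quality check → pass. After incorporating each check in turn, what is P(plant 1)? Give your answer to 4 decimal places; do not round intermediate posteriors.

0.9731

After a trace-element assay='no-match': P(plant 1) = 0.7·0.7500 / (0.7·0.7500 + 0.4·0.2500) ≈ 0.8400
After a trace-element assay='no-match': P(plant 1) = 0.7·0.8400 / (0.7·0.8400 + 0.4·0.1600) ≈ 0.9018
After a trace-element assay='no-match': P(plant 1) = 0.7·0.9018 / (0.7·0.9018 + 0.4·0.0982) ≈ 0.9414
After a trace-element assay='no-match': P(plant 1) = 0.7·0.9414 / (0.7·0.9414 + 0.4·0.0586) ≈ 0.9657
After a trace-element assay='match': P(plant 1) = 0.3·0.9657 / (0.3·0.9657 + 0.6·0.0343) ≈ 0.9336
After a quality check='pass': P(plant 1) = 0.9·0.9336 / (0.9·0.9336 + 0.35·0.0664) ≈ 0.9731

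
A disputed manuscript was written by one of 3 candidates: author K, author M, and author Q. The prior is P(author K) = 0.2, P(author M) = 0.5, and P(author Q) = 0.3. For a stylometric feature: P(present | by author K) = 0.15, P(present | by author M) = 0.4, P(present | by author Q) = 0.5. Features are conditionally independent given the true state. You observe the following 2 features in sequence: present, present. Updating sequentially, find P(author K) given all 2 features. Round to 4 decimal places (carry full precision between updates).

0.0282

Each posterior becomes the prior for the next update.
After 'present': normaliser = 0.15·0.2000 + 0.4·0.5000 + 0.5·0.3000; P(author K) ≈ 0.0789, P(author M) ≈ 0.5263, P(author Q) ≈ 0.3947
After 'present': normaliser = 0.15·0.0789 + 0.4·0.5263 + 0.5·0.3947; P(author K) ≈ 0.0282, P(author M) ≈ 0.5016, P(author Q) ≈ 0.4702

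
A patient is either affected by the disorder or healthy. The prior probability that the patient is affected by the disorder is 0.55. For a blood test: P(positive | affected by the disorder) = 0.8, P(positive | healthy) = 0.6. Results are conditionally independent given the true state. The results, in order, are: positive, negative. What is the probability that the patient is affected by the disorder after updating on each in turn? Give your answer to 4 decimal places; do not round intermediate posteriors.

0.4490

After 'positive': P(affected) = 0.8·0.5500 / (0.8·0.5500 + 0.6·0.4500) ≈ 0.6197
After 'negative': P(affected) = 0.2·0.6197 / (0.2·0.6197 + 0.4·0.3803) ≈ 0.4490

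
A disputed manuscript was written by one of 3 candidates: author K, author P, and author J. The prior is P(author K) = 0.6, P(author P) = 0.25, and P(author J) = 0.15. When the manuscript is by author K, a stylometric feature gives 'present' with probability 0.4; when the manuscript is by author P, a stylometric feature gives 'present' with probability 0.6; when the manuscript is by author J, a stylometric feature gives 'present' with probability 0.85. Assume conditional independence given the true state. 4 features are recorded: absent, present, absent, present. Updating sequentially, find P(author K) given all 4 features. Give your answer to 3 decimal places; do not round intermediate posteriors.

0.672

After 'absent': normaliser = 0.6·0.6000 + 0.4·0.2500 + 0.15·0.1500; P(author K) ≈ 0.7461, P(author P) ≈ 0.2073, P(author J) ≈ 0.0466
After 'present': normaliser = 0.4·0.7461 + 0.6·0.2073 + 0.85·0.0466; P(author K) ≈ 0.6454, P(author P) ≈ 0.2689, P(author J) ≈ 0.0857
After 'absent': normaliser = 0.6·0.6454 + 0.4·0.2689 + 0.15·0.0857; P(author K) ≈ 0.7628, P(author P) ≈ 0.2119, P(author J) ≈ 0.0253
After 'present': normaliser = 0.4·0.7628 + 0.6·0.2119 + 0.85·0.0253; P(author K) ≈ 0.6724, P(author P) ≈ 0.2802, P(author J) ≈ 0.0474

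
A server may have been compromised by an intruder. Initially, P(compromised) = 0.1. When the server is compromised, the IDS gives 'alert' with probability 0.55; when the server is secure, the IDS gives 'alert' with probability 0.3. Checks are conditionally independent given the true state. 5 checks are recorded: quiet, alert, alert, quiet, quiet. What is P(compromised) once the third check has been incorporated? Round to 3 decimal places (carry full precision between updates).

After 'quiet': P(compromised) = 0.45·0.1000 / (0.45·0.1000 + 0.7·0.9000) ≈ 0.0667
After 'alert': P(compromised) = 0.55·0.0667 / (0.55·0.0667 + 0.3·0.9333) ≈ 0.1158
After 'alert': P(compromised) = 0.55·0.1158 / (0.55·0.1158 + 0.3·0.8842) ≈ 0.1936

0.194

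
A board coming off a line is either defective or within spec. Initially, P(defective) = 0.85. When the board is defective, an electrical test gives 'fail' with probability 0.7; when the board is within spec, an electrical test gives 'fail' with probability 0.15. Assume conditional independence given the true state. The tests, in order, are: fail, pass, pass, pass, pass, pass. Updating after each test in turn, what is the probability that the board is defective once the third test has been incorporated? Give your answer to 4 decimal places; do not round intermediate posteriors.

0.7671

After 'fail': P(defective) = 0.7·0.8500 / (0.7·0.8500 + 0.15·0.1500) ≈ 0.9636
After 'pass': P(defective) = 0.3·0.9636 / (0.3·0.9636 + 0.85·0.0364) ≈ 0.9032
After 'pass': P(defective) = 0.3·0.9032 / (0.3·0.9032 + 0.85·0.0968) ≈ 0.7671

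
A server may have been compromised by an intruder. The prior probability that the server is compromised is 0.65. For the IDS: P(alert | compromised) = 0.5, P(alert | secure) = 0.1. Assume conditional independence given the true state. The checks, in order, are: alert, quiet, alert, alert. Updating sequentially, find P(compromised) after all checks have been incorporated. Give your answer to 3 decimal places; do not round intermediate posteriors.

0.992

After 'alert': P(compromised) = 0.5·0.6500 / (0.5·0.6500 + 0.1·0.3500) ≈ 0.9028
After 'quiet': P(compromised) = 0.5·0.9028 / (0.5·0.9028 + 0.9·0.0972) ≈ 0.8376
After 'alert': P(compromised) = 0.5·0.8376 / (0.5·0.8376 + 0.1·0.1624) ≈ 0.9627
After 'alert': P(compromised) = 0.5·0.9627 / (0.5·0.9627 + 0.1·0.0373) ≈ 0.9923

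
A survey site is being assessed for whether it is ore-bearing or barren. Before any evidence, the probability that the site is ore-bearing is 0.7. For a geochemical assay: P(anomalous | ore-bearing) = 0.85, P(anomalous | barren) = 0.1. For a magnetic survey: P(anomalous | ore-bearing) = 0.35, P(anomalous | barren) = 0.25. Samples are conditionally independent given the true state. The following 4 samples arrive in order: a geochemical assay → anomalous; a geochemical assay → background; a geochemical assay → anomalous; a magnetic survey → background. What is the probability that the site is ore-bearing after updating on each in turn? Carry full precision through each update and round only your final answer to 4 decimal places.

0.9606

After a geochemical assay='anomalous': P(ore) = 0.85·0.7000 / (0.85·0.7000 + 0.1·0.3000) ≈ 0.9520
After a geochemical assay='background': P(ore) = 0.15·0.9520 / (0.15·0.9520 + 0.9·0.0480) ≈ 0.7677
After a geochemical assay='anomalous': P(ore) = 0.85·0.7677 / (0.85·0.7677 + 0.1·0.2323) ≈ 0.9656
After a magnetic survey='background': P(ore) = 0.65·0.9656 / (0.65·0.9656 + 0.75·0.0344) ≈ 0.9606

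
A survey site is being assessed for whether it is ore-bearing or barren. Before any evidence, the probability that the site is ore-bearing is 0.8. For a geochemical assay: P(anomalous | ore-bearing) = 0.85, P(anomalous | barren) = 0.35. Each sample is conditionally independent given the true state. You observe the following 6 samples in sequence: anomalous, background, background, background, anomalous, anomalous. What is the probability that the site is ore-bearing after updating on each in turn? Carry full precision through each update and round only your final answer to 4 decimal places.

After 'anomalous': P(ore) = 0.85·0.8000 / (0.85·0.8000 + 0.35·0.2000) ≈ 0.9067
After 'background': P(ore) = 0.15·0.9067 / (0.15·0.9067 + 0.65·0.0933) ≈ 0.6915
After 'background': P(ore) = 0.15·0.6915 / (0.15·0.6915 + 0.65·0.3085) ≈ 0.3409
After 'background': P(ore) = 0.15·0.3409 / (0.15·0.3409 + 0.65·0.6591) ≈ 0.1067
After 'anomalous': P(ore) = 0.85·0.1067 / (0.85·0.1067 + 0.35·0.8933) ≈ 0.2248
After 'anomalous': P(ore) = 0.85·0.2248 / (0.85·0.2248 + 0.35·0.7752) ≈ 0.4132

0.4132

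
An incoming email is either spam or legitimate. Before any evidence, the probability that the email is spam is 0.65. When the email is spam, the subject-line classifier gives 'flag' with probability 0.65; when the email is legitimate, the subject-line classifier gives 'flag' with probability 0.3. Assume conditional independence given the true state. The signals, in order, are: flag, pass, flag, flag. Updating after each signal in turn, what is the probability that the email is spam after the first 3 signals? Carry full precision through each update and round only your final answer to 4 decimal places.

Each posterior becomes the prior for the next update.
After 'flag': P(spam) = 0.65·0.6500 / (0.65·0.6500 + 0.3·0.3500) ≈ 0.8009
After 'pass': P(spam) = 0.35·0.8009 / (0.35·0.8009 + 0.7·0.1991) ≈ 0.6680
After 'flag': P(spam) = 0.65·0.6680 / (0.65·0.6680 + 0.3·0.3320) ≈ 0.8134

0.8134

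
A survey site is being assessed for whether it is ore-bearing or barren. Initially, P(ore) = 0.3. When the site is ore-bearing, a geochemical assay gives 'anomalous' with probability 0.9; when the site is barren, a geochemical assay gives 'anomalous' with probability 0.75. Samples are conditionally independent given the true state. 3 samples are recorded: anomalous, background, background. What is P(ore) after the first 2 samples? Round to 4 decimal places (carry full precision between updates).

After 'anomalous': P(ore) = 0.9·0.3000 / (0.9·0.3000 + 0.75·0.7000) ≈ 0.3396
After 'background': P(ore) = 0.1·0.3396 / (0.1·0.3396 + 0.25·0.6604) ≈ 0.1706

0.1706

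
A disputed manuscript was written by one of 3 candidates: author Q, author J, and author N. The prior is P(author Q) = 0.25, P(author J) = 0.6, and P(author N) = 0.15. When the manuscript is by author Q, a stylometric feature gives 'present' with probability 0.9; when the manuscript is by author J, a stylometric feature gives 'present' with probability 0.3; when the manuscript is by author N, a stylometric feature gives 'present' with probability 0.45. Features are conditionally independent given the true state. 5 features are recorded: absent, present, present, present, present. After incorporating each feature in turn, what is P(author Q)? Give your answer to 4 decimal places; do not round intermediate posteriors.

0.7074

After 'absent': normaliser = 0.1·0.2500 + 0.7·0.6000 + 0.55·0.1500; P(author Q) ≈ 0.0474, P(author J) ≈ 0.7962, P(author N) ≈ 0.1564
After 'present': normaliser = 0.9·0.0474 + 0.3·0.7962 + 0.45·0.1564; P(author Q) ≈ 0.1212, P(author J) ≈ 0.6788, P(author N) ≈ 0.2000
After 'present': normaliser = 0.9·0.1212 + 0.3·0.6788 + 0.45·0.2000; P(author Q) ≈ 0.2709, P(author J) ≈ 0.5056, P(author N) ≈ 0.2235
After 'present': normaliser = 0.9·0.2709 + 0.3·0.5056 + 0.45·0.2235; P(author Q) ≈ 0.4915, P(author J) ≈ 0.3058, P(author N) ≈ 0.2027
After 'present': normaliser = 0.9·0.4915 + 0.3·0.3058 + 0.45·0.2027; P(author Q) ≈ 0.7074, P(author J) ≈ 0.1467, P(author N) ≈ 0.1459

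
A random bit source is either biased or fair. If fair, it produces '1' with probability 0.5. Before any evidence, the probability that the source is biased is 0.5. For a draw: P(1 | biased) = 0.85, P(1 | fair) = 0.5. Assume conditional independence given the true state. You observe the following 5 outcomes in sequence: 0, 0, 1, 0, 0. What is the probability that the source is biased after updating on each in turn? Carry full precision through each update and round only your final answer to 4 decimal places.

0.0136

After '0': P(biased) = 0.15·0.5000 / (0.15·0.5000 + 0.5·0.5000) ≈ 0.2308
After '0': P(biased) = 0.15·0.2308 / (0.15·0.2308 + 0.5·0.7692) ≈ 0.0826
After '1': P(biased) = 0.85·0.0826 / (0.85·0.0826 + 0.5·0.9174) ≈ 0.1327
After '0': P(biased) = 0.15·0.1327 / (0.15·0.1327 + 0.5·0.8673) ≈ 0.0439
After '0': P(biased) = 0.15·0.0439 / (0.15·0.0439 + 0.5·0.9561) ≈ 0.0136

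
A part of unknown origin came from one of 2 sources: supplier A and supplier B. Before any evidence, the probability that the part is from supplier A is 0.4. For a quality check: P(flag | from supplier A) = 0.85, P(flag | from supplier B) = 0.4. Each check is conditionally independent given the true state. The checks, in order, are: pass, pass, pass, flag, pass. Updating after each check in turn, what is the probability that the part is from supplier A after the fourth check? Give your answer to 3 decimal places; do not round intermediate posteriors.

After 'pass': P(supplier A) = 0.15·0.4000 / (0.15·0.4000 + 0.6·0.6000) ≈ 0.1429
After 'pass': P(supplier A) = 0.15·0.1429 / (0.15·0.1429 + 0.6·0.8571) ≈ 0.0400
After 'pass': P(supplier A) = 0.15·0.0400 / (0.15·0.0400 + 0.6·0.9600) ≈ 0.0103
After 'flag': P(supplier A) = 0.85·0.0103 / (0.85·0.0103 + 0.4·0.9897) ≈ 0.0217

0.022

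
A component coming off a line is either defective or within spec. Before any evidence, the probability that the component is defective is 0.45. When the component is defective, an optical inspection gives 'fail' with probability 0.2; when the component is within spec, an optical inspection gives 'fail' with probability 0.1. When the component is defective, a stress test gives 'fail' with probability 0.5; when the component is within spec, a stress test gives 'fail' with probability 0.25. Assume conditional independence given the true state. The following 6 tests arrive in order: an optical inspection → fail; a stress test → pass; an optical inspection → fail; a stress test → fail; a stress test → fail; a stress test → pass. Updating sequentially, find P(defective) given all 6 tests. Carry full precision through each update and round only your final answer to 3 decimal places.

After an optical inspection='fail': P(defective) = 0.2·0.4500 / (0.2·0.4500 + 0.1·0.5500) ≈ 0.6207
After a stress test='pass': P(defective) = 0.5·0.6207 / (0.5·0.6207 + 0.75·0.3793) ≈ 0.5217
After an optical inspection='fail': P(defective) = 0.2·0.5217 / (0.2·0.5217 + 0.1·0.4783) ≈ 0.6857
After a stress test='fail': P(defective) = 0.5·0.6857 / (0.5·0.6857 + 0.25·0.3143) ≈ 0.8136
After a stress test='fail': P(defective) = 0.5·0.8136 / (0.5·0.8136 + 0.25·0.1864) ≈ 0.8972
After a stress test='pass': P(defective) = 0.5·0.8972 / (0.5·0.8972 + 0.75·0.1028) ≈ 0.8533

0.853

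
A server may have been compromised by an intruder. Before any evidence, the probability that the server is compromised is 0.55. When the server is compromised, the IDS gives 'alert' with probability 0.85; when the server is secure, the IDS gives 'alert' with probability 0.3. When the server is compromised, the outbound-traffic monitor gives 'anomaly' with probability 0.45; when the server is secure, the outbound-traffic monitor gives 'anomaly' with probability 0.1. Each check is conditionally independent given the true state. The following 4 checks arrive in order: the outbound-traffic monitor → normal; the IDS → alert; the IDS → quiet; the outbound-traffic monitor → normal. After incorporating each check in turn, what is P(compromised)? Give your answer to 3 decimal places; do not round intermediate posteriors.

After the outbound-traffic monitor='normal': P(compromised) = 0.55·0.5500 / (0.55·0.5500 + 0.9·0.4500) ≈ 0.4276
After the IDS='alert': P(compromised) = 0.85·0.4276 / (0.85·0.4276 + 0.3·0.5724) ≈ 0.6791
After the IDS='quiet': P(compromised) = 0.15·0.6791 / (0.15·0.6791 + 0.7·0.3209) ≈ 0.3120
After the outbound-traffic monitor='normal': P(compromised) = 0.55·0.3120 / (0.55·0.3120 + 0.9·0.6880) ≈ 0.2170

0.217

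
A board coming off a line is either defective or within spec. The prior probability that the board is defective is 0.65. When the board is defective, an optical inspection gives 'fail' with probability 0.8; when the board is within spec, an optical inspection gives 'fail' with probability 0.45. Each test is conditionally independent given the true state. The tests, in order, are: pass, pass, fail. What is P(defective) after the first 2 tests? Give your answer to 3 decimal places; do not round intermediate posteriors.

0.197

After 'pass': P(defective) = 0.2·0.6500 / (0.2·0.6500 + 0.55·0.3500) ≈ 0.4031
After 'pass': P(defective) = 0.2·0.4031 / (0.2·0.4031 + 0.55·0.5969) ≈ 0.1972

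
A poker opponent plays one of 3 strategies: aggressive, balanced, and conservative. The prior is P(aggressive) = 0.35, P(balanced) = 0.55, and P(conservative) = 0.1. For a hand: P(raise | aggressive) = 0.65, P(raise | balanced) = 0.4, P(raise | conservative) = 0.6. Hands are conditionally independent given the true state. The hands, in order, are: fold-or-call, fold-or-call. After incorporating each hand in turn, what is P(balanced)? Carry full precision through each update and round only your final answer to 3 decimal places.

0.771

After 'fold-or-call': normaliser = 0.35·0.3500 + 0.6·0.5500 + 0.4·0.1000; P(aggressive) ≈ 0.2487, P(balanced) ≈ 0.6701, P(conservative) ≈ 0.0812
After 'fold-or-call': normaliser = 0.35·0.2487 + 0.6·0.6701 + 0.4·0.0812; P(aggressive) ≈ 0.1669, P(balanced) ≈ 0.7708, P(conservative) ≈ 0.0623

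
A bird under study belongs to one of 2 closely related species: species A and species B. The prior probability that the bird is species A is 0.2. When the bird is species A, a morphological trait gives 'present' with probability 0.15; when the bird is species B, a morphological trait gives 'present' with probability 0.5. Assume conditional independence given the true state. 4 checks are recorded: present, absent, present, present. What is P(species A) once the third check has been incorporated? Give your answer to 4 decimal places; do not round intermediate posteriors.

0.0368

After 'present': P(species A) = 0.15·0.2000 / (0.15·0.2000 + 0.5·0.8000) ≈ 0.0698
After 'absent': P(species A) = 0.85·0.0698 / (0.85·0.0698 + 0.5·0.9302) ≈ 0.1131
After 'present': P(species A) = 0.15·0.1131 / (0.15·0.1131 + 0.5·0.8869) ≈ 0.0368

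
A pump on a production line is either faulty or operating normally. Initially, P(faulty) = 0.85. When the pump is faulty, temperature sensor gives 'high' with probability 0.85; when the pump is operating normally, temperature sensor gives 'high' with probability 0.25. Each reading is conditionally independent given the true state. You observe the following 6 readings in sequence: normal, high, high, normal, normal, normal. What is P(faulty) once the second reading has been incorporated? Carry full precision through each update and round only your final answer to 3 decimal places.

After 'normal': P(faulty) = 0.15·0.8500 / (0.15·0.8500 + 0.75·0.1500) ≈ 0.5312
After 'high': P(faulty) = 0.85·0.5312 / (0.85·0.5312 + 0.25·0.4688) ≈ 0.7940

0.794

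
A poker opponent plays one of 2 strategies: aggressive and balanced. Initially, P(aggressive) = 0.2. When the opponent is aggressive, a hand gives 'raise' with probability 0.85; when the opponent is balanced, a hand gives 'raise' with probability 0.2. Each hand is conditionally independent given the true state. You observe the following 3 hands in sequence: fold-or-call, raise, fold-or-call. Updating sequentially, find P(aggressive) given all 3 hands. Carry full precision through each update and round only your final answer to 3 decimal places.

After 'fold-or-call': P(aggressive) = 0.15·0.2000 / (0.15·0.2000 + 0.8·0.8000) ≈ 0.0448
After 'raise': P(aggressive) = 0.85·0.0448 / (0.85·0.0448 + 0.2·0.9552) ≈ 0.1661
After 'fold-or-call': P(aggressive) = 0.15·0.1661 / (0.15·0.1661 + 0.8·0.8339) ≈ 0.0360

0.036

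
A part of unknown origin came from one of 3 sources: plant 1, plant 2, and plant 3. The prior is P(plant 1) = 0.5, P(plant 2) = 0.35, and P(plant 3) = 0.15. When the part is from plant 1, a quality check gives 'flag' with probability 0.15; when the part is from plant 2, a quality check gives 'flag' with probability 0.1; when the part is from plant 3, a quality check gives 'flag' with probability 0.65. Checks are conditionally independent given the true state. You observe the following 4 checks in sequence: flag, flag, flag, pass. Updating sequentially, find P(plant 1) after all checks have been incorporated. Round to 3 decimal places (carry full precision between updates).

After 'flag': normaliser = 0.15·0.5000 + 0.1·0.3500 + 0.65·0.1500; P(plant 1) ≈ 0.3614, P(plant 2) ≈ 0.1687, P(plant 3) ≈ 0.4699
After 'flag': normaliser = 0.15·0.3614 + 0.1·0.1687 + 0.65·0.4699; P(plant 1) ≈ 0.1440, P(plant 2) ≈ 0.0448, P(plant 3) ≈ 0.8112
After 'flag': normaliser = 0.15·0.1440 + 0.1·0.0448 + 0.65·0.8112; P(plant 1) ≈ 0.0390, P(plant 2) ≈ 0.0081, P(plant 3) ≈ 0.9529
After 'pass': normaliser = 0.85·0.0390 + 0.9·0.0081 + 0.35·0.9529; P(plant 1) ≈ 0.0887, P(plant 2) ≈ 0.0195, P(plant 3) ≈ 0.8918

0.089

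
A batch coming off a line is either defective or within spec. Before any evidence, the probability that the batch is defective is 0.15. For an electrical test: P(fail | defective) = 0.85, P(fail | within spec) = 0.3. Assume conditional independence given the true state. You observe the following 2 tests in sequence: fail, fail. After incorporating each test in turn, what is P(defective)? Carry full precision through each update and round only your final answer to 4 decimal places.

After 'fail': P(defective) = 0.85·0.1500 / (0.85·0.1500 + 0.3·0.8500) ≈ 0.3333
After 'fail': P(defective) = 0.85·0.3333 / (0.85·0.3333 + 0.3·0.6667) ≈ 0.5862

0.5862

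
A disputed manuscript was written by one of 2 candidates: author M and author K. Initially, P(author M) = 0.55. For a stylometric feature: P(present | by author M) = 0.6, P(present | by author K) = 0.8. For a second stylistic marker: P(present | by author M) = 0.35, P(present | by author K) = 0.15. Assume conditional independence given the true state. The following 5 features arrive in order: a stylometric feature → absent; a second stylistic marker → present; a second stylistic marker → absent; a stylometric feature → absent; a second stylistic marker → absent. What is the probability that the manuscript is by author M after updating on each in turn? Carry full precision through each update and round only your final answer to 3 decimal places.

After a stylometric feature='absent': P(author M) = 0.4·0.5500 / (0.4·0.5500 + 0.2·0.4500) ≈ 0.7097
After a second stylistic marker='present': P(author M) = 0.35·0.7097 / (0.35·0.7097 + 0.15·0.2903) ≈ 0.8508
After a second stylistic marker='absent': P(author M) = 0.65·0.8508 / (0.65·0.8508 + 0.85·0.1492) ≈ 0.8135
After a stylometric feature='absent': P(author M) = 0.4·0.8135 / (0.4·0.8135 + 0.2·0.1865) ≈ 0.8972
After a second stylistic marker='absent': P(author M) = 0.65·0.8972 / (0.65·0.8972 + 0.85·0.1028) ≈ 0.8696

0.870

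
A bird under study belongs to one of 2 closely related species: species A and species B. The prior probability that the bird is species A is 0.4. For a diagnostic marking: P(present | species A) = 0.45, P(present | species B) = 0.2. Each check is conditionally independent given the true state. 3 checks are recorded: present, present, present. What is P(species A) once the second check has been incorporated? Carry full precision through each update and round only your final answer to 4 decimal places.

0.7714

After 'present': P(species A) = 0.45·0.4000 / (0.45·0.4000 + 0.2·0.6000) ≈ 0.6000
After 'present': P(species A) = 0.45·0.6000 / (0.45·0.6000 + 0.2·0.4000) ≈ 0.7714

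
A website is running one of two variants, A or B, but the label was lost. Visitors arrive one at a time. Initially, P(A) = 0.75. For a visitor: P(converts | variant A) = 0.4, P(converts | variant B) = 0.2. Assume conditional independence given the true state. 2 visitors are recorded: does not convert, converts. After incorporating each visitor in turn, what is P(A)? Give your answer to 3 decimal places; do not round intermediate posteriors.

Each posterior becomes the prior for the next update.
After 'does not convert': P(A) = 0.6·0.7500 / (0.6·0.7500 + 0.8·0.2500) ≈ 0.6923
After 'converts': P(A) = 0.4·0.6923 / (0.4·0.6923 + 0.2·0.3077) ≈ 0.8182

0.818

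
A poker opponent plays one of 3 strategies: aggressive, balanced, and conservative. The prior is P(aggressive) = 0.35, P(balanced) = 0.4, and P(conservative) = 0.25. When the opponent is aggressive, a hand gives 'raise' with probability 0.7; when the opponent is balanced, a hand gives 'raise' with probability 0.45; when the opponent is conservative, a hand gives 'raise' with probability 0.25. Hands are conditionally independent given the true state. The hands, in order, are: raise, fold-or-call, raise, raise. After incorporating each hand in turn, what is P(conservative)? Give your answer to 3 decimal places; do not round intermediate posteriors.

0.050

Each posterior becomes the prior for the next update.
After 'raise': normaliser = 0.7·0.3500 + 0.45·0.4000 + 0.25·0.2500; P(aggressive) ≈ 0.5026, P(balanced) ≈ 0.3692, P(conservative) ≈ 0.1282
After 'fold-or-call': normaliser = 0.3·0.5026 + 0.55·0.3692 + 0.75·0.1282; P(aggressive) ≈ 0.3350, P(balanced) ≈ 0.4513, P(conservative) ≈ 0.2137
After 'raise': normaliser = 0.7·0.3350 + 0.45·0.4513 + 0.25·0.2137; P(aggressive) ≈ 0.4776, P(balanced) ≈ 0.4136, P(conservative) ≈ 0.1088
After 'raise': normaliser = 0.7·0.4776 + 0.45·0.4136 + 0.25·0.1088; P(aggressive) ≈ 0.6105, P(balanced) ≈ 0.3398, P(conservative) ≈ 0.0497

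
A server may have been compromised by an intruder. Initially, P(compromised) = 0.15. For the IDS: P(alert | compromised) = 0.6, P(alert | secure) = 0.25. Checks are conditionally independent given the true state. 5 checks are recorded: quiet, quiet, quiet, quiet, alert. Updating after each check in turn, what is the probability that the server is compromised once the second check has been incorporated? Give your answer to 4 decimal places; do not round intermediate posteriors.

0.0478

Apply Bayes' rule sequentially, carrying P(compromised) forward.
After 'quiet': P(compromised) = 0.4·0.1500 / (0.4·0.1500 + 0.75·0.8500) ≈ 0.0860
After 'quiet': P(compromised) = 0.4·0.0860 / (0.4·0.0860 + 0.75·0.9140) ≈ 0.0478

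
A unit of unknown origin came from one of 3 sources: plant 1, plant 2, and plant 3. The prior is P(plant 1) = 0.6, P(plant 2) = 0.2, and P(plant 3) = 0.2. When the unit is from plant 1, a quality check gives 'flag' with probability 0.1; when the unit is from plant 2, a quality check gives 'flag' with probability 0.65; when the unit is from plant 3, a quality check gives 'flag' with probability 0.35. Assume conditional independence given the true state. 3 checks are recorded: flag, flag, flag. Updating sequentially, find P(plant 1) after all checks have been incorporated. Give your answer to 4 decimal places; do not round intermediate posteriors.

After 'flag': normaliser = 0.1·0.6000 + 0.65·0.2000 + 0.35·0.2000; P(plant 1) ≈ 0.2308, P(plant 2) ≈ 0.5000, P(plant 3) ≈ 0.2692
After 'flag': normaliser = 0.1·0.2308 + 0.65·0.5000 + 0.35·0.2692; P(plant 1) ≈ 0.0522, P(plant 2) ≈ 0.7348, P(plant 3) ≈ 0.2130
After 'flag': normaliser = 0.1·0.0522 + 0.65·0.7348 + 0.35·0.2130; P(plant 1) ≈ 0.0094, P(plant 2) ≈ 0.8569, P(plant 3) ≈ 0.1338

0.0094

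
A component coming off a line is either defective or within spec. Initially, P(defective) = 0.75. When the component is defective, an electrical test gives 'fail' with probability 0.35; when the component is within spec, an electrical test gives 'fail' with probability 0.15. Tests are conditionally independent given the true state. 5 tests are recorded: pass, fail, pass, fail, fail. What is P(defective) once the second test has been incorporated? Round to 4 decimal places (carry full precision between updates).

0.8426

After 'pass': P(defective) = 0.65·0.7500 / (0.65·0.7500 + 0.85·0.2500) ≈ 0.6964
After 'fail': P(defective) = 0.35·0.6964 / (0.35·0.6964 + 0.15·0.3036) ≈ 0.8426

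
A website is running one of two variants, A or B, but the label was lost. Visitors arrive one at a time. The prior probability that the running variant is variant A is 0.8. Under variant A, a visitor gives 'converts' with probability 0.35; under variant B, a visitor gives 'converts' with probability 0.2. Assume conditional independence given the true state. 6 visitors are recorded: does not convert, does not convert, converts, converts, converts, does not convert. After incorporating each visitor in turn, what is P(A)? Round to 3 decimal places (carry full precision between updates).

0.920

After 'does not convert': P(A) = 0.65·0.8000 / (0.65·0.8000 + 0.8·0.2000) ≈ 0.7647
After 'does not convert': P(A) = 0.65·0.7647 / (0.65·0.7647 + 0.8·0.2353) ≈ 0.7253
After 'converts': P(A) = 0.35·0.7253 / (0.35·0.7253 + 0.2·0.2747) ≈ 0.8221
After 'converts': P(A) = 0.35·0.8221 / (0.35·0.8221 + 0.2·0.1779) ≈ 0.8900
After 'converts': P(A) = 0.35·0.8900 / (0.35·0.8900 + 0.2·0.1100) ≈ 0.9340
After 'does not convert': P(A) = 0.65·0.9340 / (0.65·0.9340 + 0.8·0.0660) ≈ 0.9200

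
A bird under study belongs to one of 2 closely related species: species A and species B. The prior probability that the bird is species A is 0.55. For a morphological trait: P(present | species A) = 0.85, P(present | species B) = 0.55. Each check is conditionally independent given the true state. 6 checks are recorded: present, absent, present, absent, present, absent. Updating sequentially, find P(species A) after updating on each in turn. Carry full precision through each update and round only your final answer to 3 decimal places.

0.143

After 'present': P(species A) = 0.85·0.5500 / (0.85·0.5500 + 0.55·0.4500) ≈ 0.6538
After 'absent': P(species A) = 0.15·0.6538 / (0.15·0.6538 + 0.45·0.3462) ≈ 0.3864
After 'present': P(species A) = 0.85·0.3864 / (0.85·0.3864 + 0.55·0.6136) ≈ 0.4932
After 'absent': P(species A) = 0.15·0.4932 / (0.15·0.4932 + 0.45·0.5068) ≈ 0.2449
After 'present': P(species A) = 0.85·0.2449 / (0.85·0.2449 + 0.55·0.7551) ≈ 0.3339
After 'absent': P(species A) = 0.15·0.3339 / (0.15·0.3339 + 0.45·0.6661) ≈ 0.1432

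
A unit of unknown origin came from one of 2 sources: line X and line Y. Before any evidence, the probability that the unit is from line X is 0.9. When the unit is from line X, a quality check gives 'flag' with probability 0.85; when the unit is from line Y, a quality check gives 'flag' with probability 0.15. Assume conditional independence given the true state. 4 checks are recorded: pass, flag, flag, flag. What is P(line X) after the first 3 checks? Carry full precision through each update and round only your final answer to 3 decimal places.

0.981

After 'pass': P(line X) = 0.15·0.9000 / (0.15·0.9000 + 0.85·0.1000) ≈ 0.6136
After 'flag': P(line X) = 0.85·0.6136 / (0.85·0.6136 + 0.15·0.3864) ≈ 0.9000
After 'flag': P(line X) = 0.85·0.9000 / (0.85·0.9000 + 0.15·0.1000) ≈ 0.9808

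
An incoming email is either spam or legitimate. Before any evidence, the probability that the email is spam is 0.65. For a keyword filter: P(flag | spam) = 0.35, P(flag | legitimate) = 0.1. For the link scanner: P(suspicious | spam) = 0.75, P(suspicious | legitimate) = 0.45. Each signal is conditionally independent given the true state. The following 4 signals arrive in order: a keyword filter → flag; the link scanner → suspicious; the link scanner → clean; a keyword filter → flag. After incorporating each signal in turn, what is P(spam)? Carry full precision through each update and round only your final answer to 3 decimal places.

0.945

After a keyword filter='flag': P(spam) = 0.35·0.6500 / (0.35·0.6500 + 0.1·0.3500) ≈ 0.8667
After the link scanner='suspicious': P(spam) = 0.75·0.8667 / (0.75·0.8667 + 0.45·0.1333) ≈ 0.9155
After the link scanner='clean': P(spam) = 0.25·0.9155 / (0.25·0.9155 + 0.55·0.0845) ≈ 0.8312
After a keyword filter='flag': P(spam) = 0.35·0.8312 / (0.35·0.8312 + 0.1·0.1688) ≈ 0.9452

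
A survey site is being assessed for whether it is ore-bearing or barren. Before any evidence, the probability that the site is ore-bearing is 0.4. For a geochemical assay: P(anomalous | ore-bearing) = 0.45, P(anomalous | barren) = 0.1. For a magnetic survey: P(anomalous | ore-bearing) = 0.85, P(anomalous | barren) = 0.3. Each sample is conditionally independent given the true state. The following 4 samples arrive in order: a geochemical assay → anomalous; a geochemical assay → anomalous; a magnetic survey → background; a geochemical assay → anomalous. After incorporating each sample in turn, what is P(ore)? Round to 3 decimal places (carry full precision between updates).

After a geochemical assay='anomalous': P(ore) = 0.45·0.4000 / (0.45·0.4000 + 0.1·0.6000) ≈ 0.7500
After a geochemical assay='anomalous': P(ore) = 0.45·0.7500 / (0.45·0.7500 + 0.1·0.2500) ≈ 0.9310
After a magnetic survey='background': P(ore) = 0.15·0.9310 / (0.15·0.9310 + 0.7·0.0690) ≈ 0.7431
After a geochemical assay='anomalous': P(ore) = 0.45·0.7431 / (0.45·0.7431 + 0.1·0.2569) ≈ 0.9287

0.929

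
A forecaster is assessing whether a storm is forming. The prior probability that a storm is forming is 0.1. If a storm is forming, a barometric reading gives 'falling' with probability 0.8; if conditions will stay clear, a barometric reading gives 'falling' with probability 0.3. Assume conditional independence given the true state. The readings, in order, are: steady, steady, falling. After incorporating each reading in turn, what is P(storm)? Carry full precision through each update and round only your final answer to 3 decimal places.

0.024

After 'steady': P(storm) = 0.2·0.1000 / (0.2·0.1000 + 0.7·0.9000) ≈ 0.0308
After 'steady': P(storm) = 0.2·0.0308 / (0.2·0.0308 + 0.7·0.9692) ≈ 0.0090
After 'falling': P(storm) = 0.8·0.0090 / (0.8·0.0090 + 0.3·0.9910) ≈ 0.0236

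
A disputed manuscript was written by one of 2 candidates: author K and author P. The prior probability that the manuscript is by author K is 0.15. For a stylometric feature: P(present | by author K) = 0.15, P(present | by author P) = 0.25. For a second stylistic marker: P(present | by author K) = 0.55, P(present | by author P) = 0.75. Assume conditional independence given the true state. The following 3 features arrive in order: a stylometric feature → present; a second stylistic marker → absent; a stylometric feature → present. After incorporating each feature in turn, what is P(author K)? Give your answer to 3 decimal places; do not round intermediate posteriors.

Apply Bayes' rule sequentially, carrying P(author K) forward.
After a stylometric feature='present': P(author K) = 0.15·0.1500 / (0.15·0.1500 + 0.25·0.8500) ≈ 0.0957
After a second stylistic marker='absent': P(author K) = 0.45·0.0957 / (0.45·0.0957 + 0.25·0.9043) ≈ 0.1601
After a stylometric feature='present': P(author K) = 0.15·0.1601 / (0.15·0.1601 + 0.25·0.8399) ≈ 0.1026

0.103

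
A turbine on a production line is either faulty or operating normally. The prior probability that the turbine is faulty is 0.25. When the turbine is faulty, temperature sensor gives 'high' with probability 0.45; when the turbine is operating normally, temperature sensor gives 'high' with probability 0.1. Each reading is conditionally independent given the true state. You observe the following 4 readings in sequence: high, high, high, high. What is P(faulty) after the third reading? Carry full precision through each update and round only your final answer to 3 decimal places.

After 'high': P(faulty) = 0.45·0.2500 / (0.45·0.2500 + 0.1·0.7500) ≈ 0.6000
After 'high': P(faulty) = 0.45·0.6000 / (0.45·0.6000 + 0.1·0.4000) ≈ 0.8710
After 'high': P(faulty) = 0.45·0.8710 / (0.45·0.8710 + 0.1·0.1290) ≈ 0.9681

0.968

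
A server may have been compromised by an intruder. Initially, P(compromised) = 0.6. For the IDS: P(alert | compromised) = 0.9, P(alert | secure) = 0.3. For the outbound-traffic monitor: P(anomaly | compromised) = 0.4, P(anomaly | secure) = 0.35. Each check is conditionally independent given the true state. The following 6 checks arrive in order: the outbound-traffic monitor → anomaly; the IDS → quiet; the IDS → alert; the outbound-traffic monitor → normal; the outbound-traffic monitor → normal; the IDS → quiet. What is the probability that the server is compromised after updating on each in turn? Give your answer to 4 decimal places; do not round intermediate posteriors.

0.0821

Each posterior becomes the prior for the next update.
After the outbound-traffic monitor='anomaly': P(compromised) = 0.4·0.6000 / (0.4·0.6000 + 0.35·0.4000) ≈ 0.6316
After the IDS='quiet': P(compromised) = 0.1·0.6316 / (0.1·0.6316 + 0.7·0.3684) ≈ 0.1967
After the IDS='alert': P(compromised) = 0.9·0.1967 / (0.9·0.1967 + 0.3·0.8033) ≈ 0.4235
After the outbound-traffic monitor='normal': P(compromised) = 0.6·0.4235 / (0.6·0.4235 + 0.65·0.5765) ≈ 0.4041
After the outbound-traffic monitor='normal': P(compromised) = 0.6·0.4041 / (0.6·0.4041 + 0.65·0.5959) ≈ 0.3850
After the IDS='quiet': P(compromised) = 0.1·0.3850 / (0.1·0.3850 + 0.7·0.6150) ≈ 0.0821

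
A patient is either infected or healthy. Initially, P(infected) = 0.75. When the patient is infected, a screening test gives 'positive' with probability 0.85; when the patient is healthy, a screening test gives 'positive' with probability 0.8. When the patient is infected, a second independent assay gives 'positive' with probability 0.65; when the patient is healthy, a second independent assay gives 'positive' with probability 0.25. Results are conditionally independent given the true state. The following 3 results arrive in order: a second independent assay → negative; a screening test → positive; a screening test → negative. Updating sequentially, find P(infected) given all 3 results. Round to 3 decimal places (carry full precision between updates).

After a second independent assay='negative': P(infected) = 0.35·0.7500 / (0.35·0.7500 + 0.75·0.2500) ≈ 0.5833
After a screening test='positive': P(infected) = 0.85·0.5833 / (0.85·0.5833 + 0.8·0.4167) ≈ 0.5980
After a screening test='negative': P(infected) = 0.15·0.5980 / (0.15·0.5980 + 0.2·0.4020) ≈ 0.5273

0.527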